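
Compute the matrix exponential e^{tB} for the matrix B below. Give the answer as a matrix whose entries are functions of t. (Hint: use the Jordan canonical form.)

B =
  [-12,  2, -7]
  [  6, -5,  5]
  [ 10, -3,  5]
e^{tB} =
  [3*t^2*exp(-4*t) - 8*t*exp(-4*t) + exp(-4*t), 3*t^2*exp(-4*t)/2 + 2*t*exp(-4*t), 3*t^2*exp(-4*t)/2 - 7*t*exp(-4*t)]
  [-2*t^2*exp(-4*t) + 6*t*exp(-4*t), -t^2*exp(-4*t) - t*exp(-4*t) + exp(-4*t), -t^2*exp(-4*t) + 5*t*exp(-4*t)]
  [-4*t^2*exp(-4*t) + 10*t*exp(-4*t), -2*t^2*exp(-4*t) - 3*t*exp(-4*t), -2*t^2*exp(-4*t) + 9*t*exp(-4*t) + exp(-4*t)]

Strategy: write B = P · J · P⁻¹ where J is a Jordan canonical form, so e^{tB} = P · e^{tJ} · P⁻¹, and e^{tJ} can be computed block-by-block.

B has Jordan form
J =
  [-4,  1,  0]
  [ 0, -4,  1]
  [ 0,  0, -4]
(up to reordering of blocks).

Per-block formulas:
  For a 3×3 Jordan block J_3(-4): exp(t · J_3(-4)) = e^(-4t)·(I + t·N + (t^2/2)·N^2), where N is the 3×3 nilpotent shift.

After assembling e^{tJ} and conjugating by P, we get:

e^{tB} =
  [3*t^2*exp(-4*t) - 8*t*exp(-4*t) + exp(-4*t), 3*t^2*exp(-4*t)/2 + 2*t*exp(-4*t), 3*t^2*exp(-4*t)/2 - 7*t*exp(-4*t)]
  [-2*t^2*exp(-4*t) + 6*t*exp(-4*t), -t^2*exp(-4*t) - t*exp(-4*t) + exp(-4*t), -t^2*exp(-4*t) + 5*t*exp(-4*t)]
  [-4*t^2*exp(-4*t) + 10*t*exp(-4*t), -2*t^2*exp(-4*t) - 3*t*exp(-4*t), -2*t^2*exp(-4*t) + 9*t*exp(-4*t) + exp(-4*t)]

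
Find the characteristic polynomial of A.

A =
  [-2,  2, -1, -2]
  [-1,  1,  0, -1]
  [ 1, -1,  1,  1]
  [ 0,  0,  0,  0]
x^4

Expanding det(x·I − A) (e.g. by cofactor expansion or by noting that A is similar to its Jordan form J, which has the same characteristic polynomial as A) gives
  χ_A(x) = x^4
which factors as x^4. The eigenvalues (with algebraic multiplicities) are λ = 0 with multiplicity 4.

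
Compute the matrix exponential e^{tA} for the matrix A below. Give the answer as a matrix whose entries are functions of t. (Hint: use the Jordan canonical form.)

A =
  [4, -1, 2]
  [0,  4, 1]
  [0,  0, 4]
e^{tA} =
  [exp(4*t), -t*exp(4*t), -t^2*exp(4*t)/2 + 2*t*exp(4*t)]
  [0, exp(4*t), t*exp(4*t)]
  [0, 0, exp(4*t)]

Strategy: write A = P · J · P⁻¹ where J is a Jordan canonical form, so e^{tA} = P · e^{tJ} · P⁻¹, and e^{tJ} can be computed block-by-block.

A has Jordan form
J =
  [4, 1, 0]
  [0, 4, 1]
  [0, 0, 4]
(up to reordering of blocks).

Per-block formulas:
  For a 3×3 Jordan block J_3(4): exp(t · J_3(4)) = e^(4t)·(I + t·N + (t^2/2)·N^2), where N is the 3×3 nilpotent shift.

After assembling e^{tJ} and conjugating by P, we get:

e^{tA} =
  [exp(4*t), -t*exp(4*t), -t^2*exp(4*t)/2 + 2*t*exp(4*t)]
  [0, exp(4*t), t*exp(4*t)]
  [0, 0, exp(4*t)]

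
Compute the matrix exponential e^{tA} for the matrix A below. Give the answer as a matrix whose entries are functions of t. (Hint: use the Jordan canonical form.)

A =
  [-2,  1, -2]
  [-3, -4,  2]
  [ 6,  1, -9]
e^{tA} =
  [-3*t^2*exp(-5*t) + 3*t*exp(-5*t) + exp(-5*t), t^2*exp(-5*t) + t*exp(-5*t), 2*t^2*exp(-5*t) - 2*t*exp(-5*t)]
  [-3*t*exp(-5*t), t*exp(-5*t) + exp(-5*t), 2*t*exp(-5*t)]
  [-9*t^2*exp(-5*t)/2 + 6*t*exp(-5*t), 3*t^2*exp(-5*t)/2 + t*exp(-5*t), 3*t^2*exp(-5*t) - 4*t*exp(-5*t) + exp(-5*t)]

Strategy: write A = P · J · P⁻¹ where J is a Jordan canonical form, so e^{tA} = P · e^{tJ} · P⁻¹, and e^{tJ} can be computed block-by-block.

A has Jordan form
J =
  [-5,  1,  0]
  [ 0, -5,  1]
  [ 0,  0, -5]
(up to reordering of blocks).

Per-block formulas:
  For a 3×3 Jordan block J_3(-5): exp(t · J_3(-5)) = e^(-5t)·(I + t·N + (t^2/2)·N^2), where N is the 3×3 nilpotent shift.

After assembling e^{tJ} and conjugating by P, we get:

e^{tA} =
  [-3*t^2*exp(-5*t) + 3*t*exp(-5*t) + exp(-5*t), t^2*exp(-5*t) + t*exp(-5*t), 2*t^2*exp(-5*t) - 2*t*exp(-5*t)]
  [-3*t*exp(-5*t), t*exp(-5*t) + exp(-5*t), 2*t*exp(-5*t)]
  [-9*t^2*exp(-5*t)/2 + 6*t*exp(-5*t), 3*t^2*exp(-5*t)/2 + t*exp(-5*t), 3*t^2*exp(-5*t) - 4*t*exp(-5*t) + exp(-5*t)]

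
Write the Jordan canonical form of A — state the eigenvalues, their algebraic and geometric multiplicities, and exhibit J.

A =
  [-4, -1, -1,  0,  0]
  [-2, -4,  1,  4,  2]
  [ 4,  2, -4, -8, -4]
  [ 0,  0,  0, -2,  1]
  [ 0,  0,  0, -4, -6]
J_3(-4) ⊕ J_2(-4)

The characteristic polynomial is
  det(x·I − A) = x^5 + 20*x^4 + 160*x^3 + 640*x^2 + 1280*x + 1024 = (x + 4)^5

Eigenvalues and multiplicities (the geometric multiplicity of λ is n − rank(A − λI), which equals the number of Jordan blocks for λ):
  λ = -4: algebraic multiplicity = 5, geometric multiplicity = 2

Determining the block sizes for each eigenvalue:
  λ = -4: with am = 5 and gm = 2, the partition is not yet determined (e.g. several partitions of 5 into 2 parts exist). Let N = A − (-4)·I. Computing rank(N^1) = 3, rank(N^2) = 1, rank(N^3) = 0; the number of blocks of size ≥ j is rank(N^{j−1}) − rank(N^j), giving [2, 2, 1]. So we have 1 block(s) of size 3, 1 block(s) of size 2 → block sizes [3, 2]

Assembling the blocks gives a Jordan form
J =
  [-4,  1,  0,  0,  0]
  [ 0, -4,  1,  0,  0]
  [ 0,  0, -4,  0,  0]
  [ 0,  0,  0, -4,  1]
  [ 0,  0,  0,  0, -4]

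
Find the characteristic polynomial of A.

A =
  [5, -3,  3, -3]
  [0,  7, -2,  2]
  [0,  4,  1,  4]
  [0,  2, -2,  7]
x^4 - 20*x^3 + 150*x^2 - 500*x + 625

Expanding det(x·I − A) (e.g. by cofactor expansion or by noting that A is similar to its Jordan form J, which has the same characteristic polynomial as A) gives
  χ_A(x) = x^4 - 20*x^3 + 150*x^2 - 500*x + 625
which factors as (x - 5)^4. The eigenvalues (with algebraic multiplicities) are λ = 5 with multiplicity 4.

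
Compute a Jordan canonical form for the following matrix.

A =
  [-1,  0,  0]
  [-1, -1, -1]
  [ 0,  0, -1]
J_2(-1) ⊕ J_1(-1)

The characteristic polynomial is
  det(x·I − A) = x^3 + 3*x^2 + 3*x + 1 = (x + 1)^3

Eigenvalues and multiplicities (the geometric multiplicity of λ is n − rank(A − λI), which equals the number of Jordan blocks for λ):
  λ = -1: algebraic multiplicity = 3, geometric multiplicity = 2

Determining the block sizes for each eigenvalue:
  λ = -1: 2 blocks summing to 3 forces exactly one block of size 2 and the rest size 1 → block sizes [2, 1]

Assembling the blocks gives a Jordan form
J =
  [-1,  1,  0]
  [ 0, -1,  0]
  [ 0,  0, -1]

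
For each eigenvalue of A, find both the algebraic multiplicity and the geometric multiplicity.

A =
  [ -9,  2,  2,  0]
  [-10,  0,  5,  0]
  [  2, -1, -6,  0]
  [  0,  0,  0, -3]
λ = -5: alg = 3, geom = 2; λ = -3: alg = 1, geom = 1

Step 1 — factor the characteristic polynomial to read off the algebraic multiplicities:
  χ_A(x) = (x + 3)*(x + 5)^3

Step 2 — compute geometric multiplicities via the rank-nullity identity g(λ) = n − rank(A − λI):
  rank(A − (-5)·I) = 2, so dim ker(A − (-5)·I) = n − 2 = 2
  rank(A − (-3)·I) = 3, so dim ker(A − (-3)·I) = n − 3 = 1

Summary:
  λ = -5: algebraic multiplicity = 3, geometric multiplicity = 2
  λ = -3: algebraic multiplicity = 1, geometric multiplicity = 1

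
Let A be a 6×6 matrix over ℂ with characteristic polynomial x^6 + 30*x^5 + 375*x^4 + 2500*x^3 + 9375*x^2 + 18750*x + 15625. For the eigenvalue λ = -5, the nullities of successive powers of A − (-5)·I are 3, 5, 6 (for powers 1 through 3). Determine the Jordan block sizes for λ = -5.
Block sizes for λ = -5: [3, 2, 1]

From the dimensions of kernels of powers, the number of Jordan blocks of size at least j is d_j − d_{j−1} where d_j = dim ker(N^j) (with d_0 = 0). Computing the differences gives [3, 2, 1].
The number of blocks of size exactly k is (#blocks of size ≥ k) − (#blocks of size ≥ k + 1), so the partition is: 1 block(s) of size 1, 1 block(s) of size 2, 1 block(s) of size 3.
In nonincreasing order the block sizes are [3, 2, 1].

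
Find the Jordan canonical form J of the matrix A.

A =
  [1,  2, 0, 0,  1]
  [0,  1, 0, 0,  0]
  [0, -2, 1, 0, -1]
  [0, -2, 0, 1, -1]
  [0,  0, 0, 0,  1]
J_2(1) ⊕ J_1(1) ⊕ J_1(1) ⊕ J_1(1)

The characteristic polynomial is
  det(x·I − A) = x^5 - 5*x^4 + 10*x^3 - 10*x^2 + 5*x - 1 = (x - 1)^5

Eigenvalues and multiplicities (the geometric multiplicity of λ is n − rank(A − λI), which equals the number of Jordan blocks for λ):
  λ = 1: algebraic multiplicity = 5, geometric multiplicity = 4

Determining the block sizes for each eigenvalue:
  λ = 1: 4 blocks summing to 5 forces exactly one block of size 2 and the rest size 1 → block sizes [2, 1, 1, 1]

Assembling the blocks gives a Jordan form
J =
  [1, 1, 0, 0, 0]
  [0, 1, 0, 0, 0]
  [0, 0, 1, 0, 0]
  [0, 0, 0, 1, 0]
  [0, 0, 0, 0, 1]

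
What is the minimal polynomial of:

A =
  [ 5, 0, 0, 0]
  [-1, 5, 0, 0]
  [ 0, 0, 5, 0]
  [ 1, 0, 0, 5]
x^2 - 10*x + 25

The characteristic polynomial is χ_A(x) = (x - 5)^4, so the eigenvalues are known. The minimal polynomial is
  m_A(x) = Π_λ (x − λ)^{k_λ}
where k_λ is the size of the *largest* Jordan block for λ (equivalently, the smallest k with (A − λI)^k v = 0 for every generalised eigenvector v of λ).

  λ = 5: largest Jordan block has size 2, contributing (x − 5)^2

So m_A(x) = (x - 5)^2 = x^2 - 10*x + 25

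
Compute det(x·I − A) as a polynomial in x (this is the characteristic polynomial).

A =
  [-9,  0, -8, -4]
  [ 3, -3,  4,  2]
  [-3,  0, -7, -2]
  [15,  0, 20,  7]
x^4 + 12*x^3 + 54*x^2 + 108*x + 81

Expanding det(x·I − A) (e.g. by cofactor expansion or by noting that A is similar to its Jordan form J, which has the same characteristic polynomial as A) gives
  χ_A(x) = x^4 + 12*x^3 + 54*x^2 + 108*x + 81
which factors as (x + 3)^4. The eigenvalues (with algebraic multiplicities) are λ = -3 with multiplicity 4.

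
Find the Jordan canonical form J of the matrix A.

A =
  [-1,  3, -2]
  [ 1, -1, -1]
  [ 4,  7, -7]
J_3(-3)

The characteristic polynomial is
  det(x·I − A) = x^3 + 9*x^2 + 27*x + 27 = (x + 3)^3

Eigenvalues and multiplicities (the geometric multiplicity of λ is n − rank(A − λI), which equals the number of Jordan blocks for λ):
  λ = -3: algebraic multiplicity = 3, geometric multiplicity = 1

Determining the block sizes for each eigenvalue:
  λ = -3: one block (gm = 1), so the single block has size am = 3 → block sizes [3]

Assembling the blocks gives a Jordan form
J =
  [-3,  1,  0]
  [ 0, -3,  1]
  [ 0,  0, -3]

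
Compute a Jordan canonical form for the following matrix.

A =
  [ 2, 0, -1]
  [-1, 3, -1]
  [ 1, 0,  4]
J_2(3) ⊕ J_1(3)

The characteristic polynomial is
  det(x·I − A) = x^3 - 9*x^2 + 27*x - 27 = (x - 3)^3

Eigenvalues and multiplicities (the geometric multiplicity of λ is n − rank(A − λI), which equals the number of Jordan blocks for λ):
  λ = 3: algebraic multiplicity = 3, geometric multiplicity = 2

Determining the block sizes for each eigenvalue:
  λ = 3: 2 blocks summing to 3 forces exactly one block of size 2 and the rest size 1 → block sizes [2, 1]

Assembling the blocks gives a Jordan form
J =
  [3, 1, 0]
  [0, 3, 0]
  [0, 0, 3]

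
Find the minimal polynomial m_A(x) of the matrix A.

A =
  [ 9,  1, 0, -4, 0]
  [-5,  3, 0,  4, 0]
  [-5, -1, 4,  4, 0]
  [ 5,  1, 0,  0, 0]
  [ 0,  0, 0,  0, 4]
x^2 - 8*x + 16

The characteristic polynomial is χ_A(x) = (x - 4)^5, so the eigenvalues are known. The minimal polynomial is
  m_A(x) = Π_λ (x − λ)^{k_λ}
where k_λ is the size of the *largest* Jordan block for λ (equivalently, the smallest k with (A − λI)^k v = 0 for every generalised eigenvector v of λ).

  λ = 4: largest Jordan block has size 2, contributing (x − 4)^2

So m_A(x) = (x - 4)^2 = x^2 - 8*x + 16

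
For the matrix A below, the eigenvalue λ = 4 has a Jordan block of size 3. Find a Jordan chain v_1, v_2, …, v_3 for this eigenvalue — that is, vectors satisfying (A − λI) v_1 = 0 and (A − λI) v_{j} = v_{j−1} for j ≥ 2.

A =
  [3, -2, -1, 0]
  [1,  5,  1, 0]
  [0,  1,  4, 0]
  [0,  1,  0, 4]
A Jordan chain for λ = 4 of length 3:
v_1 = (-1, 0, 1, 1)ᵀ
v_2 = (-1, 1, 0, 0)ᵀ
v_3 = (1, 0, 0, 0)ᵀ

Let N = A − (4)·I. We want v_3 with N^3 v_3 = 0 but N^2 v_3 ≠ 0; then v_{j-1} := N · v_j for j = 3, …, 2.

Pick v_3 = (1, 0, 0, 0)ᵀ.
Then v_2 = N · v_3 = (-1, 1, 0, 0)ᵀ.
Then v_1 = N · v_2 = (-1, 0, 1, 1)ᵀ.

Sanity check: (A − (4)·I) v_1 = (0, 0, 0, 0)ᵀ = 0. ✓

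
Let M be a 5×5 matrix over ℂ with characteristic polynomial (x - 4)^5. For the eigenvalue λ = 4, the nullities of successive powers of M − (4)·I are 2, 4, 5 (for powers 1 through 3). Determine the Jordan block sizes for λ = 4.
Block sizes for λ = 4: [3, 2]

From the dimensions of kernels of powers, the number of Jordan blocks of size at least j is d_j − d_{j−1} where d_j = dim ker(N^j) (with d_0 = 0). Computing the differences gives [2, 2, 1].
The number of blocks of size exactly k is (#blocks of size ≥ k) − (#blocks of size ≥ k + 1), so the partition is: 1 block(s) of size 2, 1 block(s) of size 3.
In nonincreasing order the block sizes are [3, 2].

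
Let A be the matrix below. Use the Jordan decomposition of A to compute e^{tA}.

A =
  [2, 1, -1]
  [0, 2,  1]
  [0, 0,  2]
e^{tA} =
  [exp(2*t), t*exp(2*t), t^2*exp(2*t)/2 - t*exp(2*t)]
  [0, exp(2*t), t*exp(2*t)]
  [0, 0, exp(2*t)]

Strategy: write A = P · J · P⁻¹ where J is a Jordan canonical form, so e^{tA} = P · e^{tJ} · P⁻¹, and e^{tJ} can be computed block-by-block.

A has Jordan form
J =
  [2, 1, 0]
  [0, 2, 1]
  [0, 0, 2]
(up to reordering of blocks).

Per-block formulas:
  For a 3×3 Jordan block J_3(2): exp(t · J_3(2)) = e^(2t)·(I + t·N + (t^2/2)·N^2), where N is the 3×3 nilpotent shift.

After assembling e^{tJ} and conjugating by P, we get:

e^{tA} =
  [exp(2*t), t*exp(2*t), t^2*exp(2*t)/2 - t*exp(2*t)]
  [0, exp(2*t), t*exp(2*t)]
  [0, 0, exp(2*t)]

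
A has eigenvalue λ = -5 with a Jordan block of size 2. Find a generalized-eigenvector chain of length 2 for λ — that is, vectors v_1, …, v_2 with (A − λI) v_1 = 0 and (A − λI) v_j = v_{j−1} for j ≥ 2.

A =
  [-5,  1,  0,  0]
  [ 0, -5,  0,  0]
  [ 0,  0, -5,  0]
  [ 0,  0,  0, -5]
A Jordan chain for λ = -5 of length 2:
v_1 = (1, 0, 0, 0)ᵀ
v_2 = (0, 1, 0, 0)ᵀ

Let N = A − (-5)·I. We want v_2 with N^2 v_2 = 0 but N^1 v_2 ≠ 0; then v_{j-1} := N · v_j for j = 2, …, 2.

Pick v_2 = (0, 1, 0, 0)ᵀ.
Then v_1 = N · v_2 = (1, 0, 0, 0)ᵀ.

Sanity check: (A − (-5)·I) v_1 = (0, 0, 0, 0)ᵀ = 0. ✓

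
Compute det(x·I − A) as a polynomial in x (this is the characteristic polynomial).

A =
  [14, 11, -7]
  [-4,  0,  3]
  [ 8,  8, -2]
x^3 - 12*x^2 + 48*x - 64

Expanding det(x·I − A) (e.g. by cofactor expansion or by noting that A is similar to its Jordan form J, which has the same characteristic polynomial as A) gives
  χ_A(x) = x^3 - 12*x^2 + 48*x - 64
which factors as (x - 4)^3. The eigenvalues (with algebraic multiplicities) are λ = 4 with multiplicity 3.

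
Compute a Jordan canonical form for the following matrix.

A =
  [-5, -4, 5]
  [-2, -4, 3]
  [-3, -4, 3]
J_3(-2)

The characteristic polynomial is
  det(x·I − A) = x^3 + 6*x^2 + 12*x + 8 = (x + 2)^3

Eigenvalues and multiplicities (the geometric multiplicity of λ is n − rank(A − λI), which equals the number of Jordan blocks for λ):
  λ = -2: algebraic multiplicity = 3, geometric multiplicity = 1

Determining the block sizes for each eigenvalue:
  λ = -2: one block (gm = 1), so the single block has size am = 3 → block sizes [3]

Assembling the blocks gives a Jordan form
J =
  [-2,  1,  0]
  [ 0, -2,  1]
  [ 0,  0, -2]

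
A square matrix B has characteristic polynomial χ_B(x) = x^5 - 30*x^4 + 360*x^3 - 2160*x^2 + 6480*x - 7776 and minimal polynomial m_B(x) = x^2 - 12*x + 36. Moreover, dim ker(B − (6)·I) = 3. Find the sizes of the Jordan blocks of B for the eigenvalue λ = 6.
Block sizes for λ = 6: [2, 2, 1]

Step 1 — from the characteristic polynomial, algebraic multiplicity of λ = 6 is 5. From dim ker(B − (6)·I) = 3, there are exactly 3 Jordan blocks for λ = 6.
Step 2 — from the minimal polynomial, the factor (x − 6)^2 tells us the largest block for λ = 6 has size 2.
Step 3 — with total size 5, 3 blocks, and largest block 2, the block sizes (in nonincreasing order) are [2, 2, 1].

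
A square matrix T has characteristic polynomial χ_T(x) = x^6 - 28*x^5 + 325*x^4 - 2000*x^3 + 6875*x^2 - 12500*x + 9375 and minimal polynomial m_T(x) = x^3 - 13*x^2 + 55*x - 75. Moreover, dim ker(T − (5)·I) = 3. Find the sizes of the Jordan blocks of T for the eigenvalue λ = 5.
Block sizes for λ = 5: [2, 2, 1]

Step 1 — from the characteristic polynomial, algebraic multiplicity of λ = 5 is 5. From dim ker(T − (5)·I) = 3, there are exactly 3 Jordan blocks for λ = 5.
Step 2 — from the minimal polynomial, the factor (x − 5)^2 tells us the largest block for λ = 5 has size 2.
Step 3 — with total size 5, 3 blocks, and largest block 2, the block sizes (in nonincreasing order) are [2, 2, 1].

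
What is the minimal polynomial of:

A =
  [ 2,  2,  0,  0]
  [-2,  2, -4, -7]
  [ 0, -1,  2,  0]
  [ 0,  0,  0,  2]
x^3 - 6*x^2 + 12*x - 8

The characteristic polynomial is χ_A(x) = (x - 2)^4, so the eigenvalues are known. The minimal polynomial is
  m_A(x) = Π_λ (x − λ)^{k_λ}
where k_λ is the size of the *largest* Jordan block for λ (equivalently, the smallest k with (A − λI)^k v = 0 for every generalised eigenvector v of λ).

  λ = 2: largest Jordan block has size 3, contributing (x − 2)^3

So m_A(x) = (x - 2)^3 = x^3 - 6*x^2 + 12*x - 8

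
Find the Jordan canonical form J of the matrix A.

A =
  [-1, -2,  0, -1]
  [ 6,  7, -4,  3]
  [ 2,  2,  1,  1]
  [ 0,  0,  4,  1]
J_1(1) ⊕ J_1(1) ⊕ J_2(3)

The characteristic polynomial is
  det(x·I − A) = x^4 - 8*x^3 + 22*x^2 - 24*x + 9 = (x - 3)^2*(x - 1)^2

Eigenvalues and multiplicities (the geometric multiplicity of λ is n − rank(A − λI), which equals the number of Jordan blocks for λ):
  λ = 1: algebraic multiplicity = 2, geometric multiplicity = 2
  λ = 3: algebraic multiplicity = 2, geometric multiplicity = 1

Determining the block sizes for each eigenvalue:
  λ = 1: gm = am = 2, so every block has size 1 → block sizes [1, 1]
  λ = 3: one block (gm = 1), so the single block has size am = 2 → block sizes [2]

Assembling the blocks gives a Jordan form
J =
  [1, 0, 0, 0]
  [0, 1, 0, 0]
  [0, 0, 3, 1]
  [0, 0, 0, 3]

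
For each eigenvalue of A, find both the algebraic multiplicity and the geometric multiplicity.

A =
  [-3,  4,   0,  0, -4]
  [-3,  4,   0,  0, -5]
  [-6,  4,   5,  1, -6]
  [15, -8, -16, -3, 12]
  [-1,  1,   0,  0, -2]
λ = -1: alg = 2, geom = 1; λ = 1: alg = 3, geom = 1

Step 1 — factor the characteristic polynomial to read off the algebraic multiplicities:
  χ_A(x) = (x - 1)^3*(x + 1)^2

Step 2 — compute geometric multiplicities via the rank-nullity identity g(λ) = n − rank(A − λI):
  rank(A − (-1)·I) = 4, so dim ker(A − (-1)·I) = n − 4 = 1
  rank(A − (1)·I) = 4, so dim ker(A − (1)·I) = n − 4 = 1

Summary:
  λ = -1: algebraic multiplicity = 2, geometric multiplicity = 1
  λ = 1: algebraic multiplicity = 3, geometric multiplicity = 1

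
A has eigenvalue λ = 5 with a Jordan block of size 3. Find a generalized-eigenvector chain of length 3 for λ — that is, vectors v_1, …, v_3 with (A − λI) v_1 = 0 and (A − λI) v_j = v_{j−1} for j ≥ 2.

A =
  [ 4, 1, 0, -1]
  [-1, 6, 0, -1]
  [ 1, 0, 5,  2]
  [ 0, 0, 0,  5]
A Jordan chain for λ = 5 of length 3:
v_1 = (0, 0, -1, 0)ᵀ
v_2 = (-1, -1, 1, 0)ᵀ
v_3 = (1, 0, 0, 0)ᵀ

Let N = A − (5)·I. We want v_3 with N^3 v_3 = 0 but N^2 v_3 ≠ 0; then v_{j-1} := N · v_j for j = 3, …, 2.

Pick v_3 = (1, 0, 0, 0)ᵀ.
Then v_2 = N · v_3 = (-1, -1, 1, 0)ᵀ.
Then v_1 = N · v_2 = (0, 0, -1, 0)ᵀ.

Sanity check: (A − (5)·I) v_1 = (0, 0, 0, 0)ᵀ = 0. ✓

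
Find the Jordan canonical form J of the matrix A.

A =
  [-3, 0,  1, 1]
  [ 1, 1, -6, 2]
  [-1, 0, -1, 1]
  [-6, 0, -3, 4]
J_1(-2) ⊕ J_3(1)

The characteristic polynomial is
  det(x·I − A) = x^4 - x^3 - 3*x^2 + 5*x - 2 = (x - 1)^3*(x + 2)

Eigenvalues and multiplicities (the geometric multiplicity of λ is n − rank(A − λI), which equals the number of Jordan blocks for λ):
  λ = -2: algebraic multiplicity = 1, geometric multiplicity = 1
  λ = 1: algebraic multiplicity = 3, geometric multiplicity = 1

Determining the block sizes for each eigenvalue:
  λ = -2: one block (gm = 1), so the single block has size am = 1 → block sizes [1]
  λ = 1: one block (gm = 1), so the single block has size am = 3 → block sizes [3]

Assembling the blocks gives a Jordan form
J =
  [-2, 0, 0, 0]
  [ 0, 1, 1, 0]
  [ 0, 0, 1, 1]
  [ 0, 0, 0, 1]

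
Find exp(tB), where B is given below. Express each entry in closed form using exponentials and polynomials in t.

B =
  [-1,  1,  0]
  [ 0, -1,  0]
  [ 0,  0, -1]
e^{tB} =
  [exp(-t), t*exp(-t), 0]
  [0, exp(-t), 0]
  [0, 0, exp(-t)]

Strategy: write B = P · J · P⁻¹ where J is a Jordan canonical form, so e^{tB} = P · e^{tJ} · P⁻¹, and e^{tJ} can be computed block-by-block.

B has Jordan form
J =
  [-1,  1,  0]
  [ 0, -1,  0]
  [ 0,  0, -1]
(up to reordering of blocks).

Per-block formulas:
  For a 1×1 block at λ = -1: exp(t · [-1]) = [e^(-1t)].
  For a 2×2 Jordan block J_2(-1): exp(t · J_2(-1)) = e^(-1t)·(I + t·N), where N is the 2×2 nilpotent shift.

After assembling e^{tJ} and conjugating by P, we get:

e^{tB} =
  [exp(-t), t*exp(-t), 0]
  [0, exp(-t), 0]
  [0, 0, exp(-t)]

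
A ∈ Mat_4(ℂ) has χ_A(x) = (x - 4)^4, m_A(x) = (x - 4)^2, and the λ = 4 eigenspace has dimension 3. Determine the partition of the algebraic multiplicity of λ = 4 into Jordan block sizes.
Block sizes for λ = 4: [2, 1, 1]

Step 1 — from the characteristic polynomial, algebraic multiplicity of λ = 4 is 4. From dim ker(A − (4)·I) = 3, there are exactly 3 Jordan blocks for λ = 4.
Step 2 — from the minimal polynomial, the factor (x − 4)^2 tells us the largest block for λ = 4 has size 2.
Step 3 — with total size 4, 3 blocks, and largest block 2, the block sizes (in nonincreasing order) are [2, 1, 1].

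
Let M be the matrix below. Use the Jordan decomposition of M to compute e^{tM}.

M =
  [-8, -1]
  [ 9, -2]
e^{tM} =
  [-3*t*exp(-5*t) + exp(-5*t), -t*exp(-5*t)]
  [9*t*exp(-5*t), 3*t*exp(-5*t) + exp(-5*t)]

Strategy: write M = P · J · P⁻¹ where J is a Jordan canonical form, so e^{tM} = P · e^{tJ} · P⁻¹, and e^{tJ} can be computed block-by-block.

M has Jordan form
J =
  [-5,  1]
  [ 0, -5]
(up to reordering of blocks).

Per-block formulas:
  For a 2×2 Jordan block J_2(-5): exp(t · J_2(-5)) = e^(-5t)·(I + t·N), where N is the 2×2 nilpotent shift.

After assembling e^{tJ} and conjugating by P, we get:

e^{tM} =
  [-3*t*exp(-5*t) + exp(-5*t), -t*exp(-5*t)]
  [9*t*exp(-5*t), 3*t*exp(-5*t) + exp(-5*t)]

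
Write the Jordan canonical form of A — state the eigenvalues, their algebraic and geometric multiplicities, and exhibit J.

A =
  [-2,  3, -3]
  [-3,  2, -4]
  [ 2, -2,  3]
J_3(1)

The characteristic polynomial is
  det(x·I − A) = x^3 - 3*x^2 + 3*x - 1 = (x - 1)^3

Eigenvalues and multiplicities (the geometric multiplicity of λ is n − rank(A − λI), which equals the number of Jordan blocks for λ):
  λ = 1: algebraic multiplicity = 3, geometric multiplicity = 1

Determining the block sizes for each eigenvalue:
  λ = 1: one block (gm = 1), so the single block has size am = 3 → block sizes [3]

Assembling the blocks gives a Jordan form
J =
  [1, 1, 0]
  [0, 1, 1]
  [0, 0, 1]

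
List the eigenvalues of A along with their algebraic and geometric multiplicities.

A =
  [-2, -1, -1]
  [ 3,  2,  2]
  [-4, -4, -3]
λ = -1: alg = 3, geom = 1

Step 1 — factor the characteristic polynomial to read off the algebraic multiplicities:
  χ_A(x) = (x + 1)^3

Step 2 — compute geometric multiplicities via the rank-nullity identity g(λ) = n − rank(A − λI):
  rank(A − (-1)·I) = 2, so dim ker(A − (-1)·I) = n − 2 = 1

Summary:
  λ = -1: algebraic multiplicity = 3, geometric multiplicity = 1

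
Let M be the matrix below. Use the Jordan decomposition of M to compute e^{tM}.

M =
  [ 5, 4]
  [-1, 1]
e^{tM} =
  [2*t*exp(3*t) + exp(3*t), 4*t*exp(3*t)]
  [-t*exp(3*t), -2*t*exp(3*t) + exp(3*t)]

Strategy: write M = P · J · P⁻¹ where J is a Jordan canonical form, so e^{tM} = P · e^{tJ} · P⁻¹, and e^{tJ} can be computed block-by-block.

M has Jordan form
J =
  [3, 1]
  [0, 3]
(up to reordering of blocks).

Per-block formulas:
  For a 2×2 Jordan block J_2(3): exp(t · J_2(3)) = e^(3t)·(I + t·N), where N is the 2×2 nilpotent shift.

After assembling e^{tJ} and conjugating by P, we get:

e^{tM} =
  [2*t*exp(3*t) + exp(3*t), 4*t*exp(3*t)]
  [-t*exp(3*t), -2*t*exp(3*t) + exp(3*t)]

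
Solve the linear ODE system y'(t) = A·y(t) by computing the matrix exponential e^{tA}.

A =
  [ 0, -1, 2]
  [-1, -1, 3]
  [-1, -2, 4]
e^{tA} =
  [-t*exp(t) + exp(t), -t^2*exp(t)/2 - t*exp(t), t^2*exp(t)/2 + 2*t*exp(t)]
  [-t*exp(t), -t^2*exp(t)/2 - 2*t*exp(t) + exp(t), t^2*exp(t)/2 + 3*t*exp(t)]
  [-t*exp(t), -t^2*exp(t)/2 - 2*t*exp(t), t^2*exp(t)/2 + 3*t*exp(t) + exp(t)]

Strategy: write A = P · J · P⁻¹ where J is a Jordan canonical form, so e^{tA} = P · e^{tJ} · P⁻¹, and e^{tJ} can be computed block-by-block.

A has Jordan form
J =
  [1, 1, 0]
  [0, 1, 1]
  [0, 0, 1]
(up to reordering of blocks).

Per-block formulas:
  For a 3×3 Jordan block J_3(1): exp(t · J_3(1)) = e^(1t)·(I + t·N + (t^2/2)·N^2), where N is the 3×3 nilpotent shift.

After assembling e^{tJ} and conjugating by P, we get:

e^{tA} =
  [-t*exp(t) + exp(t), -t^2*exp(t)/2 - t*exp(t), t^2*exp(t)/2 + 2*t*exp(t)]
  [-t*exp(t), -t^2*exp(t)/2 - 2*t*exp(t) + exp(t), t^2*exp(t)/2 + 3*t*exp(t)]
  [-t*exp(t), -t^2*exp(t)/2 - 2*t*exp(t), t^2*exp(t)/2 + 3*t*exp(t) + exp(t)]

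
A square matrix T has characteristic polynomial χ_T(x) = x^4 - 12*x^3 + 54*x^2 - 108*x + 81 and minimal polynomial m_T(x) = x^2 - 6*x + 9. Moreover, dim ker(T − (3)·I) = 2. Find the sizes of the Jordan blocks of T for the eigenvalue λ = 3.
Block sizes for λ = 3: [2, 2]

Step 1 — from the characteristic polynomial, algebraic multiplicity of λ = 3 is 4. From dim ker(T − (3)·I) = 2, there are exactly 2 Jordan blocks for λ = 3.
Step 2 — from the minimal polynomial, the factor (x − 3)^2 tells us the largest block for λ = 3 has size 2.
Step 3 — with total size 4, 2 blocks, and largest block 2, the block sizes (in nonincreasing order) are [2, 2].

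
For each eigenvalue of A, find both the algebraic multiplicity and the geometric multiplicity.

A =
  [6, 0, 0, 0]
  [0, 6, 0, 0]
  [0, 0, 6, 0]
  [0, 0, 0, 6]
λ = 6: alg = 4, geom = 4

Step 1 — factor the characteristic polynomial to read off the algebraic multiplicities:
  χ_A(x) = (x - 6)^4

Step 2 — compute geometric multiplicities via the rank-nullity identity g(λ) = n − rank(A − λI):
  rank(A − (6)·I) = 0, so dim ker(A − (6)·I) = n − 0 = 4

Summary:
  λ = 6: algebraic multiplicity = 4, geometric multiplicity = 4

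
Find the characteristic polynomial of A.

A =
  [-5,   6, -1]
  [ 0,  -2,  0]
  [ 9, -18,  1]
x^3 + 6*x^2 + 12*x + 8

Expanding det(x·I − A) (e.g. by cofactor expansion or by noting that A is similar to its Jordan form J, which has the same characteristic polynomial as A) gives
  χ_A(x) = x^3 + 6*x^2 + 12*x + 8
which factors as (x + 2)^3. The eigenvalues (with algebraic multiplicities) are λ = -2 with multiplicity 3.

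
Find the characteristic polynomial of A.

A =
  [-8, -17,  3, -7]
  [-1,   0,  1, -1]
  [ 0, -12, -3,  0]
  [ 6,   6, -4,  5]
x^4 + 6*x^3 + 12*x^2 + 10*x + 3

Expanding det(x·I − A) (e.g. by cofactor expansion or by noting that A is similar to its Jordan form J, which has the same characteristic polynomial as A) gives
  χ_A(x) = x^4 + 6*x^3 + 12*x^2 + 10*x + 3
which factors as (x + 1)^3*(x + 3). The eigenvalues (with algebraic multiplicities) are λ = -3 with multiplicity 1, λ = -1 with multiplicity 3.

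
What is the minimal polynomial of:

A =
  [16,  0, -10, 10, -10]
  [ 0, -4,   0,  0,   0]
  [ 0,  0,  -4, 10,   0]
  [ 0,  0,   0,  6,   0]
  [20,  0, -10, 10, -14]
x^2 - 2*x - 24

The characteristic polynomial is χ_A(x) = (x - 6)^2*(x + 4)^3, so the eigenvalues are known. The minimal polynomial is
  m_A(x) = Π_λ (x − λ)^{k_λ}
where k_λ is the size of the *largest* Jordan block for λ (equivalently, the smallest k with (A − λI)^k v = 0 for every generalised eigenvector v of λ).

  λ = -4: largest Jordan block has size 1, contributing (x + 4)
  λ = 6: largest Jordan block has size 1, contributing (x − 6)

So m_A(x) = (x - 6)*(x + 4) = x^2 - 2*x - 24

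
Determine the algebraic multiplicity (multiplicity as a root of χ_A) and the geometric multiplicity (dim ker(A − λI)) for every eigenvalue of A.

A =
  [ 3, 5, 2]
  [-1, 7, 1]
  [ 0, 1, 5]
λ = 5: alg = 3, geom = 1

Step 1 — factor the characteristic polynomial to read off the algebraic multiplicities:
  χ_A(x) = (x - 5)^3

Step 2 — compute geometric multiplicities via the rank-nullity identity g(λ) = n − rank(A − λI):
  rank(A − (5)·I) = 2, so dim ker(A − (5)·I) = n − 2 = 1

Summary:
  λ = 5: algebraic multiplicity = 3, geometric multiplicity = 1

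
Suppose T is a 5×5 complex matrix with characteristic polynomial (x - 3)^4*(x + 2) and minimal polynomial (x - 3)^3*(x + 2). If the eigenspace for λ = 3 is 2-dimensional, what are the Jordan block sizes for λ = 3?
Block sizes for λ = 3: [3, 1]

Step 1 — from the characteristic polynomial, algebraic multiplicity of λ = 3 is 4. From dim ker(T − (3)·I) = 2, there are exactly 2 Jordan blocks for λ = 3.
Step 2 — from the minimal polynomial, the factor (x − 3)^3 tells us the largest block for λ = 3 has size 3.
Step 3 — with total size 4, 2 blocks, and largest block 3, the block sizes (in nonincreasing order) are [3, 1].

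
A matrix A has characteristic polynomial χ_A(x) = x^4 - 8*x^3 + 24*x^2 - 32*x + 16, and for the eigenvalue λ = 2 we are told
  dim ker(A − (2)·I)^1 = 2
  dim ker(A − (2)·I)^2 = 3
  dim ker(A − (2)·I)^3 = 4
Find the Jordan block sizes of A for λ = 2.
Block sizes for λ = 2: [3, 1]

From the dimensions of kernels of powers, the number of Jordan blocks of size at least j is d_j − d_{j−1} where d_j = dim ker(N^j) (with d_0 = 0). Computing the differences gives [2, 1, 1].
The number of blocks of size exactly k is (#blocks of size ≥ k) − (#blocks of size ≥ k + 1), so the partition is: 1 block(s) of size 1, 1 block(s) of size 3.
In nonincreasing order the block sizes are [3, 1].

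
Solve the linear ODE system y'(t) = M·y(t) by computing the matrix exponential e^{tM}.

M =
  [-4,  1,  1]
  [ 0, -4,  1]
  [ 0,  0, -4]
e^{tM} =
  [exp(-4*t), t*exp(-4*t), t^2*exp(-4*t)/2 + t*exp(-4*t)]
  [0, exp(-4*t), t*exp(-4*t)]
  [0, 0, exp(-4*t)]

Strategy: write M = P · J · P⁻¹ where J is a Jordan canonical form, so e^{tM} = P · e^{tJ} · P⁻¹, and e^{tJ} can be computed block-by-block.

M has Jordan form
J =
  [-4,  1,  0]
  [ 0, -4,  1]
  [ 0,  0, -4]
(up to reordering of blocks).

Per-block formulas:
  For a 3×3 Jordan block J_3(-4): exp(t · J_3(-4)) = e^(-4t)·(I + t·N + (t^2/2)·N^2), where N is the 3×3 nilpotent shift.

After assembling e^{tJ} and conjugating by P, we get:

e^{tM} =
  [exp(-4*t), t*exp(-4*t), t^2*exp(-4*t)/2 + t*exp(-4*t)]
  [0, exp(-4*t), t*exp(-4*t)]
  [0, 0, exp(-4*t)]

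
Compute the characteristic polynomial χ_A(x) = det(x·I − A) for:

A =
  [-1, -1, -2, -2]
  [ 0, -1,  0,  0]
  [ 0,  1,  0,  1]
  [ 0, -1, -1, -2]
x^4 + 4*x^3 + 6*x^2 + 4*x + 1

Expanding det(x·I − A) (e.g. by cofactor expansion or by noting that A is similar to its Jordan form J, which has the same characteristic polynomial as A) gives
  χ_A(x) = x^4 + 4*x^3 + 6*x^2 + 4*x + 1
which factors as (x + 1)^4. The eigenvalues (with algebraic multiplicities) are λ = -1 with multiplicity 4.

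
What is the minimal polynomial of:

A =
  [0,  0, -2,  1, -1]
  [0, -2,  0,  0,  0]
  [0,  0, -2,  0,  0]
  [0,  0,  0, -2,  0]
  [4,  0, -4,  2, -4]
x^2 + 4*x + 4

The characteristic polynomial is χ_A(x) = (x + 2)^5, so the eigenvalues are known. The minimal polynomial is
  m_A(x) = Π_λ (x − λ)^{k_λ}
where k_λ is the size of the *largest* Jordan block for λ (equivalently, the smallest k with (A − λI)^k v = 0 for every generalised eigenvector v of λ).

  λ = -2: largest Jordan block has size 2, contributing (x + 2)^2

So m_A(x) = (x + 2)^2 = x^2 + 4*x + 4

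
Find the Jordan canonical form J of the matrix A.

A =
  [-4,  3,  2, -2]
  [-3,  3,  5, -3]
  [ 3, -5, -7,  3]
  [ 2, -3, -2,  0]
J_3(-2) ⊕ J_1(-2)

The characteristic polynomial is
  det(x·I − A) = x^4 + 8*x^3 + 24*x^2 + 32*x + 16 = (x + 2)^4

Eigenvalues and multiplicities (the geometric multiplicity of λ is n − rank(A − λI), which equals the number of Jordan blocks for λ):
  λ = -2: algebraic multiplicity = 4, geometric multiplicity = 2

Determining the block sizes for each eigenvalue:
  λ = -2: with am = 4 and gm = 2, the partition is not yet determined (e.g. several partitions of 4 into 2 parts exist). Let N = A − (-2)·I. Computing rank(N^1) = 2, rank(N^2) = 1, rank(N^3) = 0; the number of blocks of size ≥ j is rank(N^{j−1}) − rank(N^j), giving [2, 1, 1]. So we have 1 block(s) of size 3, 1 block(s) of size 1 → block sizes [3, 1]

Assembling the blocks gives a Jordan form
J =
  [-2,  1,  0,  0]
  [ 0, -2,  1,  0]
  [ 0,  0, -2,  0]
  [ 0,  0,  0, -2]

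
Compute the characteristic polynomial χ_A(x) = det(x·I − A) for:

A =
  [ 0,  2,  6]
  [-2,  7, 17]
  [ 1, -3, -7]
x^3

Expanding det(x·I − A) (e.g. by cofactor expansion or by noting that A is similar to its Jordan form J, which has the same characteristic polynomial as A) gives
  χ_A(x) = x^3
which factors as x^3. The eigenvalues (with algebraic multiplicities) are λ = 0 with multiplicity 3.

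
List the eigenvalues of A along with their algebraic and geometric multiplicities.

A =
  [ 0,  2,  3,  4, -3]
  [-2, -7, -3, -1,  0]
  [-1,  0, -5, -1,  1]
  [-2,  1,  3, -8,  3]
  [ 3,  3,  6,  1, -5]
λ = -5: alg = 5, geom = 2

Step 1 — factor the characteristic polynomial to read off the algebraic multiplicities:
  χ_A(x) = (x + 5)^5

Step 2 — compute geometric multiplicities via the rank-nullity identity g(λ) = n − rank(A − λI):
  rank(A − (-5)·I) = 3, so dim ker(A − (-5)·I) = n − 3 = 2

Summary:
  λ = -5: algebraic multiplicity = 5, geometric multiplicity = 2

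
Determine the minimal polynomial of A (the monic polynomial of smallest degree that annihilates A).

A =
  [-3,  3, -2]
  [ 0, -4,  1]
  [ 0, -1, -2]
x^3 + 9*x^2 + 27*x + 27

The characteristic polynomial is χ_A(x) = (x + 3)^3, so the eigenvalues are known. The minimal polynomial is
  m_A(x) = Π_λ (x − λ)^{k_λ}
where k_λ is the size of the *largest* Jordan block for λ (equivalently, the smallest k with (A − λI)^k v = 0 for every generalised eigenvector v of λ).

  λ = -3: largest Jordan block has size 3, contributing (x + 3)^3

So m_A(x) = (x + 3)^3 = x^3 + 9*x^2 + 27*x + 27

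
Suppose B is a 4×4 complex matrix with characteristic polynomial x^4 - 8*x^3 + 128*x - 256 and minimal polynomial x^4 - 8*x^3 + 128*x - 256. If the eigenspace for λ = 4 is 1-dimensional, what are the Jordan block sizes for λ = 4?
Block sizes for λ = 4: [3]

Step 1 — from the characteristic polynomial, algebraic multiplicity of λ = 4 is 3. From dim ker(B − (4)·I) = 1, there are exactly 1 Jordan blocks for λ = 4.
Step 2 — from the minimal polynomial, the factor (x − 4)^3 tells us the largest block for λ = 4 has size 3.
Step 3 — with total size 3, 1 blocks, and largest block 3, the block sizes (in nonincreasing order) are [3].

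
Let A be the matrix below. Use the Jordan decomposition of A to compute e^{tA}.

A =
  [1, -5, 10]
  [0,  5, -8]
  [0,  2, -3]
e^{tA} =
  [exp(t), -5*t*exp(t), 10*t*exp(t)]
  [0, 4*t*exp(t) + exp(t), -8*t*exp(t)]
  [0, 2*t*exp(t), -4*t*exp(t) + exp(t)]

Strategy: write A = P · J · P⁻¹ where J is a Jordan canonical form, so e^{tA} = P · e^{tJ} · P⁻¹, and e^{tJ} can be computed block-by-block.

A has Jordan form
J =
  [1, 1, 0]
  [0, 1, 0]
  [0, 0, 1]
(up to reordering of blocks).

Per-block formulas:
  For a 1×1 block at λ = 1: exp(t · [1]) = [e^(1t)].
  For a 2×2 Jordan block J_2(1): exp(t · J_2(1)) = e^(1t)·(I + t·N), where N is the 2×2 nilpotent shift.

After assembling e^{tJ} and conjugating by P, we get:

e^{tA} =
  [exp(t), -5*t*exp(t), 10*t*exp(t)]
  [0, 4*t*exp(t) + exp(t), -8*t*exp(t)]
  [0, 2*t*exp(t), -4*t*exp(t) + exp(t)]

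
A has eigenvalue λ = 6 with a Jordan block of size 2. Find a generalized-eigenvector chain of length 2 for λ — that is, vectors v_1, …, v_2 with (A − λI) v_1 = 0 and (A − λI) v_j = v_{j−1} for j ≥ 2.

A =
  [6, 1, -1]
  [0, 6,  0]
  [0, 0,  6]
A Jordan chain for λ = 6 of length 2:
v_1 = (1, 0, 0)ᵀ
v_2 = (0, 1, 0)ᵀ

Let N = A − (6)·I. We want v_2 with N^2 v_2 = 0 but N^1 v_2 ≠ 0; then v_{j-1} := N · v_j for j = 2, …, 2.

Pick v_2 = (0, 1, 0)ᵀ.
Then v_1 = N · v_2 = (1, 0, 0)ᵀ.

Sanity check: (A − (6)·I) v_1 = (0, 0, 0)ᵀ = 0. ✓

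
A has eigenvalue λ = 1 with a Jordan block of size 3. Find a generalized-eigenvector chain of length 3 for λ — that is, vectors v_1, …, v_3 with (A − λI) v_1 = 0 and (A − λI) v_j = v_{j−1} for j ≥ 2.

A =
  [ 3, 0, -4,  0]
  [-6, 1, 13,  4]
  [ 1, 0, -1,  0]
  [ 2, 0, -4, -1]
A Jordan chain for λ = 1 of length 3:
v_1 = (0, 1, 0, 0)ᵀ
v_2 = (2, -2, 1, 0)ᵀ
v_3 = (1, 0, 0, 1)ᵀ

Let N = A − (1)·I. We want v_3 with N^3 v_3 = 0 but N^2 v_3 ≠ 0; then v_{j-1} := N · v_j for j = 3, …, 2.

Pick v_3 = (1, 0, 0, 1)ᵀ.
Then v_2 = N · v_3 = (2, -2, 1, 0)ᵀ.
Then v_1 = N · v_2 = (0, 1, 0, 0)ᵀ.

Sanity check: (A − (1)·I) v_1 = (0, 0, 0, 0)ᵀ = 0. ✓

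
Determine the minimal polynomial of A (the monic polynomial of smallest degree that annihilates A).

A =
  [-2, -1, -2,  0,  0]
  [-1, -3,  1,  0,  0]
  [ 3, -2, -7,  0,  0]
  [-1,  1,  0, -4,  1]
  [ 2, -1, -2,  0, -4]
x^3 + 12*x^2 + 48*x + 64

The characteristic polynomial is χ_A(x) = (x + 4)^5, so the eigenvalues are known. The minimal polynomial is
  m_A(x) = Π_λ (x − λ)^{k_λ}
where k_λ is the size of the *largest* Jordan block for λ (equivalently, the smallest k with (A − λI)^k v = 0 for every generalised eigenvector v of λ).

  λ = -4: largest Jordan block has size 3, contributing (x + 4)^3

So m_A(x) = (x + 4)^3 = x^3 + 12*x^2 + 48*x + 64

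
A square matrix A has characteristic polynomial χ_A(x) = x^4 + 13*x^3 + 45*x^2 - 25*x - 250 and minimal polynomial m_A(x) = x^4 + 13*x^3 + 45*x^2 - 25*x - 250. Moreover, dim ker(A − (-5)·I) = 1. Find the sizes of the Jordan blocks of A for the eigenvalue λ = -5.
Block sizes for λ = -5: [3]

Step 1 — from the characteristic polynomial, algebraic multiplicity of λ = -5 is 3. From dim ker(A − (-5)·I) = 1, there are exactly 1 Jordan blocks for λ = -5.
Step 2 — from the minimal polynomial, the factor (x + 5)^3 tells us the largest block for λ = -5 has size 3.
Step 3 — with total size 3, 1 blocks, and largest block 3, the block sizes (in nonincreasing order) are [3].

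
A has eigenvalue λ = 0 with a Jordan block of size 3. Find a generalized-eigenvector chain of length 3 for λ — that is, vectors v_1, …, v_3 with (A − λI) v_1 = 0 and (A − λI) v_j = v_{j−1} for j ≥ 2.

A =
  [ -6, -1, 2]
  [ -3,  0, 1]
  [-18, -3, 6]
A Jordan chain for λ = 0 of length 3:
v_1 = (3, 0, 9)ᵀ
v_2 = (-6, -3, -18)ᵀ
v_3 = (1, 0, 0)ᵀ

Let N = A − (0)·I. We want v_3 with N^3 v_3 = 0 but N^2 v_3 ≠ 0; then v_{j-1} := N · v_j for j = 3, …, 2.

Pick v_3 = (1, 0, 0)ᵀ.
Then v_2 = N · v_3 = (-6, -3, -18)ᵀ.
Then v_1 = N · v_2 = (3, 0, 9)ᵀ.

Sanity check: (A − (0)·I) v_1 = (0, 0, 0)ᵀ = 0. ✓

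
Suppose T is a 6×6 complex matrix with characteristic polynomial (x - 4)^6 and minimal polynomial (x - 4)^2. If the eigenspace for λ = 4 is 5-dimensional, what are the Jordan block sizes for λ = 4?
Block sizes for λ = 4: [2, 1, 1, 1, 1]

Step 1 — from the characteristic polynomial, algebraic multiplicity of λ = 4 is 6. From dim ker(T − (4)·I) = 5, there are exactly 5 Jordan blocks for λ = 4.
Step 2 — from the minimal polynomial, the factor (x − 4)^2 tells us the largest block for λ = 4 has size 2.
Step 3 — with total size 6, 5 blocks, and largest block 2, the block sizes (in nonincreasing order) are [2, 1, 1, 1, 1].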